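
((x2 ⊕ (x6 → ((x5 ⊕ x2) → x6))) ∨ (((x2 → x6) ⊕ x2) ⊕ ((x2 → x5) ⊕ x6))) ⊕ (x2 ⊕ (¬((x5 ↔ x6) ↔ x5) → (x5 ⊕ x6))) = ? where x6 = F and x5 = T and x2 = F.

x5 ⊕ x2 = T ⊕ F = T
(x5 ⊕ x2) → x6 = T → F = F
x6 → ((x5 ⊕ x2) → x6) = F → F = T
x2 ⊕ (x6 → ((x5 ⊕ x2) → x6)) = F ⊕ T = T
x2 → x6 = F → F = T
(x2 → x6) ⊕ x2 = T ⊕ F = T
x2 → x5 = F → T = T
(x2 → x5) ⊕ x6 = T ⊕ F = T
((x2 → x6) ⊕ x2) ⊕ ((x2 → x5) ⊕ x6) = T ⊕ T = F
(x2 ⊕ (x6 → ((x5 ⊕ x2) → x6))) ∨ (((x2 → x6) ⊕ x2) ⊕ ((x2 → x5) ⊕ x6)) = T ∨ F = T
x5 ↔ x6 = T ↔ F = F
(x5 ↔ x6) ↔ x5 = F ↔ T = F
¬((x5 ↔ x6) ↔ x5) = ¬F = T
x5 ⊕ x6 = T ⊕ F = T
¬((x5 ↔ x6) ↔ x5) → (x5 ⊕ x6) = T → T = T
x2 ⊕ (¬((x5 ↔ x6) ↔ x5) → (x5 ⊕ x6)) = F ⊕ T = T
((x2 ⊕ (x6 → ((x5 ⊕ x2) → x6))) ∨ (((x2 → x6) ⊕ x2) ⊕ ((x2 → x5) ⊕ x6))) ⊕ (x2 ⊕ (¬((x5 ↔ x6) ↔ x5) → (x5 ⊕ x6))) = T ⊕ T = F

F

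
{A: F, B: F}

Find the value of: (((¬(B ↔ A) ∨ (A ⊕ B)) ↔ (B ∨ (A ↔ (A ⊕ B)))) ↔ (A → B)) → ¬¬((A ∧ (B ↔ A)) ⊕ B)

T

B ↔ A = F ↔ F = T
¬(B ↔ A) = ¬T = F
A ⊕ B = F ⊕ F = F
¬(B ↔ A) ∨ (A ⊕ B) = F ∨ F = F
A ⊕ B = F ⊕ F = F
A ↔ (A ⊕ B) = F ↔ F = T
B ∨ (A ↔ (A ⊕ B)) = F ∨ T = T
(¬(B ↔ A) ∨ (A ⊕ B)) ↔ (B ∨ (A ↔ (A ⊕ B))) = F ↔ T = F
A → B = F → F = T
((¬(B ↔ A) ∨ (A ⊕ B)) ↔ (B ∨ (A ↔ (A ⊕ B)))) ↔ (A → B) = F ↔ T = F
B ↔ A = F ↔ F = T
A ∧ (B ↔ A) = F ∧ T = F
(A ∧ (B ↔ A)) ⊕ B = F ⊕ F = F
¬((A ∧ (B ↔ A)) ⊕ B) = ¬F = T
¬¬((A ∧ (B ↔ A)) ⊕ B) = ¬T = F
(((¬(B ↔ A) ∨ (A ⊕ B)) ↔ (B ∨ (A ↔ (A ⊕ B)))) ↔ (A → B)) → ¬¬((A ∧ (B ↔ A)) ⊕ B) = F → F = T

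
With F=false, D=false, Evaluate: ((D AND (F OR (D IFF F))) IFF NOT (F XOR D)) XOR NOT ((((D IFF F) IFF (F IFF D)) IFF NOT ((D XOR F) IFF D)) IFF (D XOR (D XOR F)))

false

D IFF F = false IFF false = true
F OR (D IFF F) = false OR true = true
D AND (F OR (D IFF F)) = false AND true = false
F XOR D = false XOR false = false
NOT (F XOR D) = NOT false = true
(D AND (F OR (D IFF F))) IFF NOT (F XOR D) = false IFF true = false
D IFF F = false IFF false = true
F IFF D = false IFF false = true
(D IFF F) IFF (F IFF D) = true IFF true = true
D XOR F = false XOR false = false
(D XOR F) IFF D = false IFF false = true
NOT ((D XOR F) IFF D) = NOT true = false
((D IFF F) IFF (F IFF D)) IFF NOT ((D XOR F) IFF D) = true IFF false = false
D XOR F = false XOR false = false
D XOR (D XOR F) = false XOR false = false
(((D IFF F) IFF (F IFF D)) IFF NOT ((D XOR F) IFF D)) IFF (D XOR (D XOR F)) = false IFF false = true
NOT ((((D IFF F) IFF (F IFF D)) IFF NOT ((D XOR F) IFF D)) IFF (D XOR (D XOR F))) = NOT true = false
((D AND (F OR (D IFF F))) IFF NOT (F XOR D)) XOR NOT ((((D IFF F) IFF (F IFF D)) IFF NOT ((D XOR F) IFF D)) IFF (D XOR (D XOR F))) = false XOR false = false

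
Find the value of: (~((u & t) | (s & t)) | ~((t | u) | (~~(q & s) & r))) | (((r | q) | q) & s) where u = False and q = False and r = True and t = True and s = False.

True

Substituting u=False, q=False, r=True, t=True, s=False:
u & t = False & True = False
s & t = False & True = False
(u & t) | (s & t) = False | False = False
~((u & t) | (s & t)) = ~False = True
t | u = True | False = True
q & s = False & False = False
~(q & s) = ~False = True
~~(q & s) = ~True = False
~~(q & s) & r = False & True = False
(t | u) | (~~(q & s) & r) = True | False = True
~((t | u) | (~~(q & s) & r)) = ~True = False
~((u & t) | (s & t)) | ~((t | u) | (~~(q & s) & r)) = True | False = True
r | q = True | False = True
(r | q) | q = True | False = True
((r | q) | q) & s = True & False = False
(~((u & t) | (s & t)) | ~((t | u) | (~~(q & s) & r))) | (((r | q) | q) & s) = True | False = True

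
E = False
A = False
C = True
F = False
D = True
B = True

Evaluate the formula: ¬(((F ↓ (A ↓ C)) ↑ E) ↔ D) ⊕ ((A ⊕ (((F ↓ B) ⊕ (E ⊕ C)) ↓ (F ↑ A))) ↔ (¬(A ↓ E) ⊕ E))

True

Substituting E=False, A=False, C=True, F=False, D=True, B=True:
A ↓ C = False ↓ True = False
F ↓ (A ↓ C) = False ↓ False = True
(F ↓ (A ↓ C)) ↑ E = True ↑ False = True
((F ↓ (A ↓ C)) ↑ E) ↔ D = True ↔ True = True
¬(((F ↓ (A ↓ C)) ↑ E) ↔ D) = ¬True = False
F ↓ B = False ↓ True = False
E ⊕ C = False ⊕ True = True
(F ↓ B) ⊕ (E ⊕ C) = False ⊕ True = True
F ↑ A = False ↑ False = True
((F ↓ B) ⊕ (E ⊕ C)) ↓ (F ↑ A) = True ↓ True = False
A ⊕ (((F ↓ B) ⊕ (E ⊕ C)) ↓ (F ↑ A)) = False ⊕ False = False
A ↓ E = False ↓ False = True
¬(A ↓ E) = ¬True = False
¬(A ↓ E) ⊕ E = False ⊕ False = False
(A ⊕ (((F ↓ B) ⊕ (E ⊕ C)) ↓ (F ↑ A))) ↔ (¬(A ↓ E) ⊕ E) = False ↔ False = True
¬(((F ↓ (A ↓ C)) ↑ E) ↔ D) ⊕ ((A ⊕ (((F ↓ B) ⊕ (E ⊕ C)) ↓ (F ↑ A))) ↔ (¬(A ↓ E) ⊕ E)) = False ⊕ True = True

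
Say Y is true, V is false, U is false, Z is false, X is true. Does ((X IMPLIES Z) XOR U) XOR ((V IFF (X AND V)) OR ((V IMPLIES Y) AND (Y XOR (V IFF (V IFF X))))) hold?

X IMPLIES Z = True IMPLIES False = False
(X IMPLIES Z) XOR U = False XOR False = False
X AND V = True AND False = False
V IFF (X AND V) = False IFF False = True
V IMPLIES Y = False IMPLIES True = True
V IFF X = False IFF True = False
V IFF (V IFF X) = False IFF False = True
Y XOR (V IFF (V IFF X)) = True XOR True = False
(V IMPLIES Y) AND (Y XOR (V IFF (V IFF X))) = True AND False = False
(V IFF (X AND V)) OR ((V IMPLIES Y) AND (Y XOR (V IFF (V IFF X)))) = True OR False = True
((X IMPLIES Z) XOR U) XOR ((V IFF (X AND V)) OR ((V IMPLIES Y) AND (Y XOR (V IFF (V IFF X))))) = False XOR True = True

True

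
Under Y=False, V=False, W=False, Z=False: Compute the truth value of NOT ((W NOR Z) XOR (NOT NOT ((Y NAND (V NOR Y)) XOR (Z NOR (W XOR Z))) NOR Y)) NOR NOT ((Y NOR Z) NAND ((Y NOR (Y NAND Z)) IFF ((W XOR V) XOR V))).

False

Substituting Y=False, V=False, W=False, Z=False:
W NOR Z = False NOR False = True
V NOR Y = False NOR False = True
Y NAND (V NOR Y) = False NAND True = True
W XOR Z = False XOR False = False
Z NOR (W XOR Z) = False NOR False = True
(Y NAND (V NOR Y)) XOR (Z NOR (W XOR Z)) = True XOR True = False
NOT ((Y NAND (V NOR Y)) XOR (Z NOR (W XOR Z))) = NOT False = True
NOT NOT ((Y NAND (V NOR Y)) XOR (Z NOR (W XOR Z))) = NOT True = False
NOT NOT ((Y NAND (V NOR Y)) XOR (Z NOR (W XOR Z))) NOR Y = False NOR False = True
(W NOR Z) XOR (NOT NOT ((Y NAND (V NOR Y)) XOR (Z NOR (W XOR Z))) NOR Y) = True XOR True = False
NOT ((W NOR Z) XOR (NOT NOT ((Y NAND (V NOR Y)) XOR (Z NOR (W XOR Z))) NOR Y)) = NOT False = True
Y NOR Z = False NOR False = True
Y NAND Z = False NAND False = True
Y NOR (Y NAND Z) = False NOR True = False
W XOR V = False XOR False = False
(W XOR V) XOR V = False XOR False = False
(Y NOR (Y NAND Z)) IFF ((W XOR V) XOR V) = False IFF False = True
(Y NOR Z) NAND ((Y NOR (Y NAND Z)) IFF ((W XOR V) XOR V)) = True NAND True = False
NOT ((Y NOR Z) NAND ((Y NOR (Y NAND Z)) IFF ((W XOR V) XOR V))) = NOT False = True
NOT ((W NOR Z) XOR (NOT NOT ((Y NAND (V NOR Y)) XOR (Z NOR (W XOR Z))) NOR Y)) NOR NOT ((Y NOR Z) NAND ((Y NOR (Y NAND Z)) IFF ((W XOR V) XOR V))) = True NOR True = False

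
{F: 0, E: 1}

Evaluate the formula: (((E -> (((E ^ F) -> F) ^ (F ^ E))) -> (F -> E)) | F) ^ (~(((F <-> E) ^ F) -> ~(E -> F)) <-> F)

0

E ^ F = 1 ^ 0 = 1
(E ^ F) -> F = 1 -> 0 = 0
F ^ E = 0 ^ 1 = 1
((E ^ F) -> F) ^ (F ^ E) = 0 ^ 1 = 1
E -> (((E ^ F) -> F) ^ (F ^ E)) = 1 -> 1 = 1
F -> E = 0 -> 1 = 1
(E -> (((E ^ F) -> F) ^ (F ^ E))) -> (F -> E) = 1 -> 1 = 1
((E -> (((E ^ F) -> F) ^ (F ^ E))) -> (F -> E)) | F = 1 | 0 = 1
F <-> E = 0 <-> 1 = 0
(F <-> E) ^ F = 0 ^ 0 = 0
E -> F = 1 -> 0 = 0
~(E -> F) = ~0 = 1
((F <-> E) ^ F) -> ~(E -> F) = 0 -> 1 = 1
~(((F <-> E) ^ F) -> ~(E -> F)) = ~1 = 0
~(((F <-> E) ^ F) -> ~(E -> F)) <-> F = 0 <-> 0 = 1
(((E -> (((E ^ F) -> F) ^ (F ^ E))) -> (F -> E)) | F) ^ (~(((F <-> E) ^ F) -> ~(E -> F)) <-> F) = 1 ^ 1 = 0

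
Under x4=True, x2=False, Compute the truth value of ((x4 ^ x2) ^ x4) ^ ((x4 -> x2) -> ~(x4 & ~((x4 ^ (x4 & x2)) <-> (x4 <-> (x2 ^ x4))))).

x4 ^ x2 = True ^ False = True
(x4 ^ x2) ^ x4 = True ^ True = False
x4 -> x2 = True -> False = False
x4 & x2 = True & False = False
x4 ^ (x4 & x2) = True ^ False = True
x2 ^ x4 = False ^ True = True
x4 <-> (x2 ^ x4) = True <-> True = True
(x4 ^ (x4 & x2)) <-> (x4 <-> (x2 ^ x4)) = True <-> True = True
~((x4 ^ (x4 & x2)) <-> (x4 <-> (x2 ^ x4))) = ~True = False
x4 & ~((x4 ^ (x4 & x2)) <-> (x4 <-> (x2 ^ x4))) = True & False = False
~(x4 & ~((x4 ^ (x4 & x2)) <-> (x4 <-> (x2 ^ x4)))) = ~False = True
(x4 -> x2) -> ~(x4 & ~((x4 ^ (x4 & x2)) <-> (x4 <-> (x2 ^ x4)))) = False -> True = True
((x4 ^ x2) ^ x4) ^ ((x4 -> x2) -> ~(x4 & ~((x4 ^ (x4 & x2)) <-> (x4 <-> (x2 ^ x4))))) = False ^ True = True

True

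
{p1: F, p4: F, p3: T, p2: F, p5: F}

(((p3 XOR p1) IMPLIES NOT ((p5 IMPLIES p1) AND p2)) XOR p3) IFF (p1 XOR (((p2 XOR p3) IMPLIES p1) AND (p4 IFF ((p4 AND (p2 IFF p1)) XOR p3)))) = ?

T

p3 XOR p1 = T XOR F = T
p5 IMPLIES p1 = F IMPLIES F = T
(p5 IMPLIES p1) AND p2 = T AND F = F
NOT ((p5 IMPLIES p1) AND p2) = NOT F = T
(p3 XOR p1) IMPLIES NOT ((p5 IMPLIES p1) AND p2) = T IMPLIES T = T
((p3 XOR p1) IMPLIES NOT ((p5 IMPLIES p1) AND p2)) XOR p3 = T XOR T = F
p2 XOR p3 = F XOR T = T
(p2 XOR p3) IMPLIES p1 = T IMPLIES F = F
p2 IFF p1 = F IFF F = T
p4 AND (p2 IFF p1) = F AND T = F
(p4 AND (p2 IFF p1)) XOR p3 = F XOR T = T
p4 IFF ((p4 AND (p2 IFF p1)) XOR p3) = F IFF T = F
((p2 XOR p3) IMPLIES p1) AND (p4 IFF ((p4 AND (p2 IFF p1)) XOR p3)) = F AND F = F
p1 XOR (((p2 XOR p3) IMPLIES p1) AND (p4 IFF ((p4 AND (p2 IFF p1)) XOR p3))) = F XOR F = F
(((p3 XOR p1) IMPLIES NOT ((p5 IMPLIES p1) AND p2)) XOR p3) IFF (p1 XOR (((p2 XOR p3) IMPLIES p1) AND (p4 IFF ((p4 AND (p2 IFF p1)) XOR p3)))) = F IFF F = T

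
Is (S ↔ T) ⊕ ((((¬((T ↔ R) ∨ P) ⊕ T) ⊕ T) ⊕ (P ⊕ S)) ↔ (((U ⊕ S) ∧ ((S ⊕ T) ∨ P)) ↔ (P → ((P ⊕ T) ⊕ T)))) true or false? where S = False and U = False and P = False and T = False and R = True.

True

S ↔ T = False ↔ False = True
T ↔ R = False ↔ True = False
(T ↔ R) ∨ P = False ∨ False = False
¬((T ↔ R) ∨ P) = ¬False = True
¬((T ↔ R) ∨ P) ⊕ T = True ⊕ False = True
(¬((T ↔ R) ∨ P) ⊕ T) ⊕ T = True ⊕ False = True
P ⊕ S = False ⊕ False = False
((¬((T ↔ R) ∨ P) ⊕ T) ⊕ T) ⊕ (P ⊕ S) = True ⊕ False = True
U ⊕ S = False ⊕ False = False
S ⊕ T = False ⊕ False = False
(S ⊕ T) ∨ P = False ∨ False = False
(U ⊕ S) ∧ ((S ⊕ T) ∨ P) = False ∧ False = False
P ⊕ T = False ⊕ False = False
(P ⊕ T) ⊕ T = False ⊕ False = False
P → ((P ⊕ T) ⊕ T) = False → False = True
((U ⊕ S) ∧ ((S ⊕ T) ∨ P)) ↔ (P → ((P ⊕ T) ⊕ T)) = False ↔ True = False
(((¬((T ↔ R) ∨ P) ⊕ T) ⊕ T) ⊕ (P ⊕ S)) ↔ (((U ⊕ S) ∧ ((S ⊕ T) ∨ P)) ↔ (P → ((P ⊕ T) ⊕ T))) = True ↔ False = False
(S ↔ T) ⊕ ((((¬((T ↔ R) ∨ P) ⊕ T) ⊕ T) ⊕ (P ⊕ S)) ↔ (((U ⊕ S) ∧ ((S ⊕ T) ∨ P)) ↔ (P → ((P ⊕ T) ⊕ T)))) = True ⊕ False = True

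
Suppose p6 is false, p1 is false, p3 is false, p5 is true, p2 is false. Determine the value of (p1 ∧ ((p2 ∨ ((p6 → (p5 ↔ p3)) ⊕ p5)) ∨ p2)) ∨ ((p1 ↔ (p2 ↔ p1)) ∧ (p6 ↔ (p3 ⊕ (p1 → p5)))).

p5 ↔ p3 = T ↔ F = F
p6 → (p5 ↔ p3) = F → F = T
(p6 → (p5 ↔ p3)) ⊕ p5 = T ⊕ T = F
p2 ∨ ((p6 → (p5 ↔ p3)) ⊕ p5) = F ∨ F = F
(p2 ∨ ((p6 → (p5 ↔ p3)) ⊕ p5)) ∨ p2 = F ∨ F = F
p1 ∧ ((p2 ∨ ((p6 → (p5 ↔ p3)) ⊕ p5)) ∨ p2) = F ∧ F = F
p2 ↔ p1 = F ↔ F = T
p1 ↔ (p2 ↔ p1) = F ↔ T = F
p1 → p5 = F → T = T
p3 ⊕ (p1 → p5) = F ⊕ T = T
p6 ↔ (p3 ⊕ (p1 → p5)) = F ↔ T = F
(p1 ↔ (p2 ↔ p1)) ∧ (p6 ↔ (p3 ⊕ (p1 → p5))) = F ∧ F = F
(p1 ∧ ((p2 ∨ ((p6 → (p5 ↔ p3)) ⊕ p5)) ∨ p2)) ∨ ((p1 ↔ (p2 ↔ p1)) ∧ (p6 ↔ (p3 ⊕ (p1 → p5)))) = F ∨ F = F

F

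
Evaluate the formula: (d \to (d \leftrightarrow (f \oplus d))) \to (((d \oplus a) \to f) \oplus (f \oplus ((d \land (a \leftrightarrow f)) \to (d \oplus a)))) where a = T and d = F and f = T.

Substituting a=T, d=F, f=T:
f \oplus d = T \oplus F = T
d \leftrightarrow (f \oplus d) = F \leftrightarrow T = F
d \to (d \leftrightarrow (f \oplus d)) = F \to F = T
d \oplus a = F \oplus T = T
(d \oplus a) \to f = T \to T = T
a \leftrightarrow f = T \leftrightarrow T = T
d \land (a \leftrightarrow f) = F \land T = F
d \oplus a = F \oplus T = T
(d \land (a \leftrightarrow f)) \to (d \oplus a) = F \to T = T
f \oplus ((d \land (a \leftrightarrow f)) \to (d \oplus a)) = T \oplus T = F
((d \oplus a) \to f) \oplus (f \oplus ((d \land (a \leftrightarrow f)) \to (d \oplus a))) = T \oplus F = T
(d \to (d \leftrightarrow (f \oplus d))) \to (((d \oplus a) \to f) \oplus (f \oplus ((d \land (a \leftrightarrow f)) \to (d \oplus a)))) = T \to T = T

T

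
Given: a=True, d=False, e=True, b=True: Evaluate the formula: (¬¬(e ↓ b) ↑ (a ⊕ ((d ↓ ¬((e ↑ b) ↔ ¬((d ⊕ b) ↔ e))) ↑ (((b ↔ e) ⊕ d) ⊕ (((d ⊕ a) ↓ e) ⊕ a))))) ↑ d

True

Substituting a=True, d=False, e=True, b=True:
e ↓ b = True ↓ True = False
¬(e ↓ b) = ¬False = True
¬¬(e ↓ b) = ¬True = False
e ↑ b = True ↑ True = False
d ⊕ b = False ⊕ True = True
(d ⊕ b) ↔ e = True ↔ True = True
¬((d ⊕ b) ↔ e) = ¬True = False
(e ↑ b) ↔ ¬((d ⊕ b) ↔ e) = False ↔ False = True
¬((e ↑ b) ↔ ¬((d ⊕ b) ↔ e)) = ¬True = False
d ↓ ¬((e ↑ b) ↔ ¬((d ⊕ b) ↔ e)) = False ↓ False = True
b ↔ e = True ↔ True = True
(b ↔ e) ⊕ d = True ⊕ False = True
d ⊕ a = False ⊕ True = True
(d ⊕ a) ↓ e = True ↓ True = False
((d ⊕ a) ↓ e) ⊕ a = False ⊕ True = True
((b ↔ e) ⊕ d) ⊕ (((d ⊕ a) ↓ e) ⊕ a) = True ⊕ True = False
(d ↓ ¬((e ↑ b) ↔ ¬((d ⊕ b) ↔ e))) ↑ (((b ↔ e) ⊕ d) ⊕ (((d ⊕ a) ↓ e) ⊕ a)) = True ↑ False = True
a ⊕ ((d ↓ ¬((e ↑ b) ↔ ¬((d ⊕ b) ↔ e))) ↑ (((b ↔ e) ⊕ d) ⊕ (((d ⊕ a) ↓ e) ⊕ a))) = True ⊕ True = False
¬¬(e ↓ b) ↑ (a ⊕ ((d ↓ ¬((e ↑ b) ↔ ¬((d ⊕ b) ↔ e))) ↑ (((b ↔ e) ⊕ d) ⊕ (((d ⊕ a) ↓ e) ⊕ a)))) = False ↑ False = True
(¬¬(e ↓ b) ↑ (a ⊕ ((d ↓ ¬((e ↑ b) ↔ ¬((d ⊕ b) ↔ e))) ↑ (((b ↔ e) ⊕ d) ⊕ (((d ⊕ a) ↓ e) ⊕ a))))) ↑ d = True ↑ False = True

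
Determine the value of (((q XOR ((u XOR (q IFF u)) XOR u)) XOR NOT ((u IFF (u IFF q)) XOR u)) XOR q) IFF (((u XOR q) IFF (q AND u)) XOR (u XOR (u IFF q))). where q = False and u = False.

True

q IFF u = False IFF False = True
u XOR (q IFF u) = False XOR True = True
(u XOR (q IFF u)) XOR u = True XOR False = True
q XOR ((u XOR (q IFF u)) XOR u) = False XOR True = True
u IFF q = False IFF False = True
u IFF (u IFF q) = False IFF True = False
(u IFF (u IFF q)) XOR u = False XOR False = False
NOT ((u IFF (u IFF q)) XOR u) = NOT False = True
(q XOR ((u XOR (q IFF u)) XOR u)) XOR NOT ((u IFF (u IFF q)) XOR u) = True XOR True = False
((q XOR ((u XOR (q IFF u)) XOR u)) XOR NOT ((u IFF (u IFF q)) XOR u)) XOR q = False XOR False = False
u XOR q = False XOR False = False
q AND u = False AND False = False
(u XOR q) IFF (q AND u) = False IFF False = True
u IFF q = False IFF False = True
u XOR (u IFF q) = False XOR True = True
((u XOR q) IFF (q AND u)) XOR (u XOR (u IFF q)) = True XOR True = False
(((q XOR ((u XOR (q IFF u)) XOR u)) XOR NOT ((u IFF (u IFF q)) XOR u)) XOR q) IFF (((u XOR q) IFF (q AND u)) XOR (u XOR (u IFF q))) = False IFF False = True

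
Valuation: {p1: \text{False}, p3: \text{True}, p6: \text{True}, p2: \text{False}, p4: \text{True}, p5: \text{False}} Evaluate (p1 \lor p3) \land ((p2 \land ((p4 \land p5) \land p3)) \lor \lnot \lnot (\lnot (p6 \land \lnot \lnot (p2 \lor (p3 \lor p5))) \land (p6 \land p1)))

p1 \lor p3 = \text{False} \lor \text{True} = \text{True}
p4 \land p5 = \text{True} \land \text{False} = \text{False}
(p4 \land p5) \land p3 = \text{False} \land \text{True} = \text{False}
p2 \land ((p4 \land p5) \land p3) = \text{False} \land \text{False} = \text{False}
p3 \lor p5 = \text{True} \lor \text{False} = \text{True}
p2 \lor (p3 \lor p5) = \text{False} \lor \text{True} = \text{True}
\lnot (p2 \lor (p3 \lor p5)) = \lnot \text{True} = \text{False}
\lnot \lnot (p2 \lor (p3 \lor p5)) = \lnot \text{False} = \text{True}
p6 \land \lnot \lnot (p2 \lor (p3 \lor p5)) = \text{True} \land \text{True} = \text{True}
\lnot (p6 \land \lnot \lnot (p2 \lor (p3 \lor p5))) = \lnot \text{True} = \text{False}
p6 \land p1 = \text{True} \land \text{False} = \text{False}
\lnot (p6 \land \lnot \lnot (p2 \lor (p3 \lor p5))) \land (p6 \land p1) = \text{False} \land \text{False} = \text{False}
\lnot (\lnot (p6 \land \lnot \lnot (p2 \lor (p3 \lor p5))) \land (p6 \land p1)) = \lnot \text{False} = \text{True}
\lnot \lnot (\lnot (p6 \land \lnot \lnot (p2 \lor (p3 \lor p5))) \land (p6 \land p1)) = \lnot \text{True} = \text{False}
(p2 \land ((p4 \land p5) \land p3)) \lor \lnot \lnot (\lnot (p6 \land \lnot \lnot (p2 \lor (p3 \lor p5))) \land (p6 \land p1)) = \text{False} \lor \text{False} = \text{False}
(p1 \lor p3) \land ((p2 \land ((p4 \land p5) \land p3)) \lor \lnot \lnot (\lnot (p6 \land \lnot \lnot (p2 \lor (p3 \lor p5))) \land (p6 \land p1))) = \text{True} \land \text{False} = \text{False}

\text{False}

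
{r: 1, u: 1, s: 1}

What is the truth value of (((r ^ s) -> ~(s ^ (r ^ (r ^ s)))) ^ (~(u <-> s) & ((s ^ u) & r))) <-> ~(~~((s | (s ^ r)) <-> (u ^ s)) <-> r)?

Substituting r=1, u=1, s=1:
r ^ s = 1 ^ 1 = 0
r ^ s = 1 ^ 1 = 0
r ^ (r ^ s) = 1 ^ 0 = 1
s ^ (r ^ (r ^ s)) = 1 ^ 1 = 0
~(s ^ (r ^ (r ^ s))) = ~0 = 1
(r ^ s) -> ~(s ^ (r ^ (r ^ s))) = 0 -> 1 = 1
u <-> s = 1 <-> 1 = 1
~(u <-> s) = ~1 = 0
s ^ u = 1 ^ 1 = 0
(s ^ u) & r = 0 & 1 = 0
~(u <-> s) & ((s ^ u) & r) = 0 & 0 = 0
((r ^ s) -> ~(s ^ (r ^ (r ^ s)))) ^ (~(u <-> s) & ((s ^ u) & r)) = 1 ^ 0 = 1
s ^ r = 1 ^ 1 = 0
s | (s ^ r) = 1 | 0 = 1
u ^ s = 1 ^ 1 = 0
(s | (s ^ r)) <-> (u ^ s) = 1 <-> 0 = 0
~((s | (s ^ r)) <-> (u ^ s)) = ~0 = 1
~~((s | (s ^ r)) <-> (u ^ s)) = ~1 = 0
~~((s | (s ^ r)) <-> (u ^ s)) <-> r = 0 <-> 1 = 0
~(~~((s | (s ^ r)) <-> (u ^ s)) <-> r) = ~0 = 1
(((r ^ s) -> ~(s ^ (r ^ (r ^ s)))) ^ (~(u <-> s) & ((s ^ u) & r))) <-> ~(~~((s | (s ^ r)) <-> (u ^ s)) <-> r) = 1 <-> 1 = 1

1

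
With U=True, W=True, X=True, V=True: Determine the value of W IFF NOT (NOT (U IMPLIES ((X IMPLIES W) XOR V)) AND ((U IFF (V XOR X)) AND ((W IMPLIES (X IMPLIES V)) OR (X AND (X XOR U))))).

True

Substituting U=True, W=True, X=True, V=True:
X IMPLIES W = True IMPLIES True = True
(X IMPLIES W) XOR V = True XOR True = False
U IMPLIES ((X IMPLIES W) XOR V) = True IMPLIES False = False
NOT (U IMPLIES ((X IMPLIES W) XOR V)) = NOT False = True
V XOR X = True XOR True = False
U IFF (V XOR X) = True IFF False = False
X IMPLIES V = True IMPLIES True = True
W IMPLIES (X IMPLIES V) = True IMPLIES True = True
X XOR U = True XOR True = False
X AND (X XOR U) = True AND False = False
(W IMPLIES (X IMPLIES V)) OR (X AND (X XOR U)) = True OR False = True
(U IFF (V XOR X)) AND ((W IMPLIES (X IMPLIES V)) OR (X AND (X XOR U))) = False AND True = False
NOT (U IMPLIES ((X IMPLIES W) XOR V)) AND ((U IFF (V XOR X)) AND ((W IMPLIES (X IMPLIES V)) OR (X AND (X XOR U)))) = True AND False = False
NOT (NOT (U IMPLIES ((X IMPLIES W) XOR V)) AND ((U IFF (V XOR X)) AND ((W IMPLIES (X IMPLIES V)) OR (X AND (X XOR U))))) = NOT False = True
W IFF NOT (NOT (U IMPLIES ((X IMPLIES W) XOR V)) AND ((U IFF (V XOR X)) AND ((W IMPLIES (X IMPLIES V)) OR (X AND (X XOR U))))) = True IFF True = True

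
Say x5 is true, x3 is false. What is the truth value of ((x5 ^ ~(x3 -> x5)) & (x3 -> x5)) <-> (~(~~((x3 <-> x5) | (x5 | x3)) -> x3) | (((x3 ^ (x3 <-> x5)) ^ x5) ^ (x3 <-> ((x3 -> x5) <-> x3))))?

True

Substituting x5=True, x3=False:
x3 -> x5 = False -> True = True
~(x3 -> x5) = ~True = False
x5 ^ ~(x3 -> x5) = True ^ False = True
x3 -> x5 = False -> True = True
(x5 ^ ~(x3 -> x5)) & (x3 -> x5) = True & True = True
x3 <-> x5 = False <-> True = False
x5 | x3 = True | False = True
(x3 <-> x5) | (x5 | x3) = False | True = True
~((x3 <-> x5) | (x5 | x3)) = ~True = False
~~((x3 <-> x5) | (x5 | x3)) = ~False = True
~~((x3 <-> x5) | (x5 | x3)) -> x3 = True -> False = False
~(~~((x3 <-> x5) | (x5 | x3)) -> x3) = ~False = True
x3 <-> x5 = False <-> True = False
x3 ^ (x3 <-> x5) = False ^ False = False
(x3 ^ (x3 <-> x5)) ^ x5 = False ^ True = True
x3 -> x5 = False -> True = True
(x3 -> x5) <-> x3 = True <-> False = False
x3 <-> ((x3 -> x5) <-> x3) = False <-> False = True
((x3 ^ (x3 <-> x5)) ^ x5) ^ (x3 <-> ((x3 -> x5) <-> x3)) = True ^ True = False
~(~~((x3 <-> x5) | (x5 | x3)) -> x3) | (((x3 ^ (x3 <-> x5)) ^ x5) ^ (x3 <-> ((x3 -> x5) <-> x3))) = True | False = True
((x5 ^ ~(x3 -> x5)) & (x3 -> x5)) <-> (~(~~((x3 <-> x5) | (x5 | x3)) -> x3) | (((x3 ^ (x3 <-> x5)) ^ x5) ^ (x3 <-> ((x3 -> x5) <-> x3)))) = True <-> True = True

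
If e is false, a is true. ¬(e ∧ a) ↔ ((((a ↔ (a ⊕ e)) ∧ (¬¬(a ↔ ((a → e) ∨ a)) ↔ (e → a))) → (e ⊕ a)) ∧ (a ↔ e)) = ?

e ∧ a = F ∧ T = F
¬(e ∧ a) = ¬F = T
a ⊕ e = T ⊕ F = T
a ↔ (a ⊕ e) = T ↔ T = T
a → e = T → F = F
(a → e) ∨ a = F ∨ T = T
a ↔ ((a → e) ∨ a) = T ↔ T = T
¬(a ↔ ((a → e) ∨ a)) = ¬T = F
¬¬(a ↔ ((a → e) ∨ a)) = ¬F = T
e → a = F → T = T
¬¬(a ↔ ((a → e) ∨ a)) ↔ (e → a) = T ↔ T = T
(a ↔ (a ⊕ e)) ∧ (¬¬(a ↔ ((a → e) ∨ a)) ↔ (e → a)) = T ∧ T = T
e ⊕ a = F ⊕ T = T
((a ↔ (a ⊕ e)) ∧ (¬¬(a ↔ ((a → e) ∨ a)) ↔ (e → a))) → (e ⊕ a) = T → T = T
a ↔ e = T ↔ F = F
(((a ↔ (a ⊕ e)) ∧ (¬¬(a ↔ ((a → e) ∨ a)) ↔ (e → a))) → (e ⊕ a)) ∧ (a ↔ e) = T ∧ F = F
¬(e ∧ a) ↔ ((((a ↔ (a ⊕ e)) ∧ (¬¬(a ↔ ((a → e) ∨ a)) ↔ (e → a))) → (e ⊕ a)) ∧ (a ↔ e)) = T ↔ F = F

F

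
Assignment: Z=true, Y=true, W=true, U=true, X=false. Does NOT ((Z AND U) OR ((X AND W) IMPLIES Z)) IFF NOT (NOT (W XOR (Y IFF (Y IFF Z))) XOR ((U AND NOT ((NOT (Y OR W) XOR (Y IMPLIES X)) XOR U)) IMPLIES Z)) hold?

Z AND U = true AND true = true
X AND W = false AND true = false
(X AND W) IMPLIES Z = false IMPLIES true = true
(Z AND U) OR ((X AND W) IMPLIES Z) = true OR true = true
NOT ((Z AND U) OR ((X AND W) IMPLIES Z)) = NOT true = false
Y IFF Z = true IFF true = true
Y IFF (Y IFF Z) = true IFF true = true
W XOR (Y IFF (Y IFF Z)) = true XOR true = false
NOT (W XOR (Y IFF (Y IFF Z))) = NOT false = true
Y OR W = true OR true = true
NOT (Y OR W) = NOT true = false
Y IMPLIES X = true IMPLIES false = false
NOT (Y OR W) XOR (Y IMPLIES X) = false XOR false = false
(NOT (Y OR W) XOR (Y IMPLIES X)) XOR U = false XOR true = true
NOT ((NOT (Y OR W) XOR (Y IMPLIES X)) XOR U) = NOT true = false
U AND NOT ((NOT (Y OR W) XOR (Y IMPLIES X)) XOR U) = true AND false = false
(U AND NOT ((NOT (Y OR W) XOR (Y IMPLIES X)) XOR U)) IMPLIES Z = false IMPLIES true = true
NOT (W XOR (Y IFF (Y IFF Z))) XOR ((U AND NOT ((NOT (Y OR W) XOR (Y IMPLIES X)) XOR U)) IMPLIES Z) = true XOR true = false
NOT (NOT (W XOR (Y IFF (Y IFF Z))) XOR ((U AND NOT ((NOT (Y OR W) XOR (Y IMPLIES X)) XOR U)) IMPLIES Z)) = NOT false = true
NOT ((Z AND U) OR ((X AND W) IMPLIES Z)) IFF NOT (NOT (W XOR (Y IFF (Y IFF Z))) XOR ((U AND NOT ((NOT (Y OR W) XOR (Y IMPLIES X)) XOR U)) IMPLIES Z)) = false IFF true = false

false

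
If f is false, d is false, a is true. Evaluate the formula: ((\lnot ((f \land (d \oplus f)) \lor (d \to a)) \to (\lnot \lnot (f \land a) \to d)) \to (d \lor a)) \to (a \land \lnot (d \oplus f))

T

d \oplus f = F \oplus F = F
f \land (d \oplus f) = F \land F = F
d \to a = F \to T = T
(f \land (d \oplus f)) \lor (d \to a) = F \lor T = T
\lnot ((f \land (d \oplus f)) \lor (d \to a)) = \lnot T = F
f \land a = F \land T = F
\lnot (f \land a) = \lnot F = T
\lnot \lnot (f \land a) = \lnot T = F
\lnot \lnot (f \land a) \to d = F \to F = T
\lnot ((f \land (d \oplus f)) \lor (d \to a)) \to (\lnot \lnot (f \land a) \to d) = F \to T = T
d \lor a = F \lor T = T
(\lnot ((f \land (d \oplus f)) \lor (d \to a)) \to (\lnot \lnot (f \land a) \to d)) \to (d \lor a) = T \to T = T
d \oplus f = F \oplus F = F
\lnot (d \oplus f) = \lnot F = T
a \land \lnot (d \oplus f) = T \land T = T
((\lnot ((f \land (d \oplus f)) \lor (d \to a)) \to (\lnot \lnot (f \land a) \to d)) \to (d \lor a)) \to (a \land \lnot (d \oplus f)) = T \to T = T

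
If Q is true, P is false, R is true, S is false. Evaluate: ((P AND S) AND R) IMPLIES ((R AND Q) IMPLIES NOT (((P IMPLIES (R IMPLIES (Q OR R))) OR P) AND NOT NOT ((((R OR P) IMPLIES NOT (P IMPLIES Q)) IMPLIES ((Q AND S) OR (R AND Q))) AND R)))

T

P AND S = F AND F = F
(P AND S) AND R = F AND T = F
R AND Q = T AND T = T
Q OR R = T OR T = T
R IMPLIES (Q OR R) = T IMPLIES T = T
P IMPLIES (R IMPLIES (Q OR R)) = F IMPLIES T = T
(P IMPLIES (R IMPLIES (Q OR R))) OR P = T OR F = T
R OR P = T OR F = T
P IMPLIES Q = F IMPLIES T = T
NOT (P IMPLIES Q) = NOT T = F
(R OR P) IMPLIES NOT (P IMPLIES Q) = T IMPLIES F = F
Q AND S = T AND F = F
R AND Q = T AND T = T
(Q AND S) OR (R AND Q) = F OR T = T
((R OR P) IMPLIES NOT (P IMPLIES Q)) IMPLIES ((Q AND S) OR (R AND Q)) = F IMPLIES T = T
(((R OR P) IMPLIES NOT (P IMPLIES Q)) IMPLIES ((Q AND S) OR (R AND Q))) AND R = T AND T = T
NOT ((((R OR P) IMPLIES NOT (P IMPLIES Q)) IMPLIES ((Q AND S) OR (R AND Q))) AND R) = NOT T = F
NOT NOT ((((R OR P) IMPLIES NOT (P IMPLIES Q)) IMPLIES ((Q AND S) OR (R AND Q))) AND R) = NOT F = T
((P IMPLIES (R IMPLIES (Q OR R))) OR P) AND NOT NOT ((((R OR P) IMPLIES NOT (P IMPLIES Q)) IMPLIES ((Q AND S) OR (R AND Q))) AND R) = T AND T = T
NOT (((P IMPLIES (R IMPLIES (Q OR R))) OR P) AND NOT NOT ((((R OR P) IMPLIES NOT (P IMPLIES Q)) IMPLIES ((Q AND S) OR (R AND Q))) AND R)) = NOT T = F
(R AND Q) IMPLIES NOT (((P IMPLIES (R IMPLIES (Q OR R))) OR P) AND NOT NOT ((((R OR P) IMPLIES NOT (P IMPLIES Q)) IMPLIES ((Q AND S) OR (R AND Q))) AND R)) = T IMPLIES F = F
((P AND S) AND R) IMPLIES ((R AND Q) IMPLIES NOT (((P IMPLIES (R IMPLIES (Q OR R))) OR P) AND NOT NOT ((((R OR P) IMPLIES NOT (P IMPLIES Q)) IMPLIES ((Q AND S) OR (R AND Q))) AND R))) = F IMPLIES F = T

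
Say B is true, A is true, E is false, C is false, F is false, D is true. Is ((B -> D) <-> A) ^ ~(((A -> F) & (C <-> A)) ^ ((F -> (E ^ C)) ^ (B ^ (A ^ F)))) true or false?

Substituting B=True, A=True, E=False, C=False, F=False, D=True:
B -> D = True -> True = True
(B -> D) <-> A = True <-> True = True
A -> F = True -> False = False
C <-> A = False <-> True = False
(A -> F) & (C <-> A) = False & False = False
E ^ C = False ^ False = False
F -> (E ^ C) = False -> False = True
A ^ F = True ^ False = True
B ^ (A ^ F) = True ^ True = False
(F -> (E ^ C)) ^ (B ^ (A ^ F)) = True ^ False = True
((A -> F) & (C <-> A)) ^ ((F -> (E ^ C)) ^ (B ^ (A ^ F))) = False ^ True = True
~(((A -> F) & (C <-> A)) ^ ((F -> (E ^ C)) ^ (B ^ (A ^ F)))) = ~True = False
((B -> D) <-> A) ^ ~(((A -> F) & (C <-> A)) ^ ((F -> (E ^ C)) ^ (B ^ (A ^ F)))) = True ^ False = True

True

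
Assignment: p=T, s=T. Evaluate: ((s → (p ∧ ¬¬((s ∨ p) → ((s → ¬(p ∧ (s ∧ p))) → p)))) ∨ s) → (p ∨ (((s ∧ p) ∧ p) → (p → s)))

T

Substituting p=T, s=T:
s ∨ p = T ∨ T = T
s ∧ p = T ∧ T = T
p ∧ (s ∧ p) = T ∧ T = T
¬(p ∧ (s ∧ p)) = ¬T = F
s → ¬(p ∧ (s ∧ p)) = T → F = F
(s → ¬(p ∧ (s ∧ p))) → p = F → T = T
(s ∨ p) → ((s → ¬(p ∧ (s ∧ p))) → p) = T → T = T
¬((s ∨ p) → ((s → ¬(p ∧ (s ∧ p))) → p)) = ¬T = F
¬¬((s ∨ p) → ((s → ¬(p ∧ (s ∧ p))) → p)) = ¬F = T
p ∧ ¬¬((s ∨ p) → ((s → ¬(p ∧ (s ∧ p))) → p)) = T ∧ T = T
s → (p ∧ ¬¬((s ∨ p) → ((s → ¬(p ∧ (s ∧ p))) → p))) = T → T = T
(s → (p ∧ ¬¬((s ∨ p) → ((s → ¬(p ∧ (s ∧ p))) → p)))) ∨ s = T ∨ T = T
s ∧ p = T ∧ T = T
(s ∧ p) ∧ p = T ∧ T = T
p → s = T → T = T
((s ∧ p) ∧ p) → (p → s) = T → T = T
p ∨ (((s ∧ p) ∧ p) → (p → s)) = T ∨ T = T
((s → (p ∧ ¬¬((s ∨ p) → ((s → ¬(p ∧ (s ∧ p))) → p)))) ∨ s) → (p ∨ (((s ∧ p) ∧ p) → (p → s))) = T → T = T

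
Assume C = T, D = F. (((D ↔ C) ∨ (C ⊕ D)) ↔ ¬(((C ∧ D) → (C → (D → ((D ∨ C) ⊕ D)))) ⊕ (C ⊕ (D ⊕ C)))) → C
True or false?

T

Substituting C=T, D=F:
D ↔ C = F ↔ T = F
C ⊕ D = T ⊕ F = T
(D ↔ C) ∨ (C ⊕ D) = F ∨ T = T
C ∧ D = T ∧ F = F
D ∨ C = F ∨ T = T
(D ∨ C) ⊕ D = T ⊕ F = T
D → ((D ∨ C) ⊕ D) = F → T = T
C → (D → ((D ∨ C) ⊕ D)) = T → T = T
(C ∧ D) → (C → (D → ((D ∨ C) ⊕ D))) = F → T = T
D ⊕ C = F ⊕ T = T
C ⊕ (D ⊕ C) = T ⊕ T = F
((C ∧ D) → (C → (D → ((D ∨ C) ⊕ D)))) ⊕ (C ⊕ (D ⊕ C)) = T ⊕ F = T
¬(((C ∧ D) → (C → (D → ((D ∨ C) ⊕ D)))) ⊕ (C ⊕ (D ⊕ C))) = ¬T = F
((D ↔ C) ∨ (C ⊕ D)) ↔ ¬(((C ∧ D) → (C → (D → ((D ∨ C) ⊕ D)))) ⊕ (C ⊕ (D ⊕ C))) = T ↔ F = F
(((D ↔ C) ∨ (C ⊕ D)) ↔ ¬(((C ∧ D) → (C → (D → ((D ∨ C) ⊕ D)))) ⊕ (C ⊕ (D ⊕ C)))) → C = F → T = T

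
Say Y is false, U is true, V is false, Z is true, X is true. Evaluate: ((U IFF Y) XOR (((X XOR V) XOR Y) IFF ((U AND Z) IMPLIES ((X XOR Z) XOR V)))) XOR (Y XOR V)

False

Substituting Y=False, U=True, V=False, Z=True, X=True:
U IFF Y = True IFF False = False
X XOR V = True XOR False = True
(X XOR V) XOR Y = True XOR False = True
U AND Z = True AND True = True
X XOR Z = True XOR True = False
(X XOR Z) XOR V = False XOR False = False
(U AND Z) IMPLIES ((X XOR Z) XOR V) = True IMPLIES False = False
((X XOR V) XOR Y) IFF ((U AND Z) IMPLIES ((X XOR Z) XOR V)) = True IFF False = False
(U IFF Y) XOR (((X XOR V) XOR Y) IFF ((U AND Z) IMPLIES ((X XOR Z) XOR V))) = False XOR False = False
Y XOR V = False XOR False = False
((U IFF Y) XOR (((X XOR V) XOR Y) IFF ((U AND Z) IMPLIES ((X XOR Z) XOR V)))) XOR (Y XOR V) = False XOR False = False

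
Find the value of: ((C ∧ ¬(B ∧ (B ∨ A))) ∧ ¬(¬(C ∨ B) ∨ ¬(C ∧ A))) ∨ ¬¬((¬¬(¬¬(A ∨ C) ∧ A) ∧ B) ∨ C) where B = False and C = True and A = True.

B ∨ A = False ∨ True = True
B ∧ (B ∨ A) = False ∧ True = False
¬(B ∧ (B ∨ A)) = ¬False = True
C ∧ ¬(B ∧ (B ∨ A)) = True ∧ True = True
C ∨ B = True ∨ False = True
¬(C ∨ B) = ¬True = False
C ∧ A = True ∧ True = True
¬(C ∧ A) = ¬True = False
¬(C ∨ B) ∨ ¬(C ∧ A) = False ∨ False = False
¬(¬(C ∨ B) ∨ ¬(C ∧ A)) = ¬False = True
(C ∧ ¬(B ∧ (B ∨ A))) ∧ ¬(¬(C ∨ B) ∨ ¬(C ∧ A)) = True ∧ True = True
A ∨ C = True ∨ True = True
¬(A ∨ C) = ¬True = False
¬¬(A ∨ C) = ¬False = True
¬¬(A ∨ C) ∧ A = True ∧ True = True
¬(¬¬(A ∨ C) ∧ A) = ¬True = False
¬¬(¬¬(A ∨ C) ∧ A) = ¬False = True
¬¬(¬¬(A ∨ C) ∧ A) ∧ B = True ∧ False = False
(¬¬(¬¬(A ∨ C) ∧ A) ∧ B) ∨ C = False ∨ True = True
¬((¬¬(¬¬(A ∨ C) ∧ A) ∧ B) ∨ C) = ¬True = False
¬¬((¬¬(¬¬(A ∨ C) ∧ A) ∧ B) ∨ C) = ¬False = True
((C ∧ ¬(B ∧ (B ∨ A))) ∧ ¬(¬(C ∨ B) ∨ ¬(C ∧ A))) ∨ ¬¬((¬¬(¬¬(A ∨ C) ∧ A) ∧ B) ∨ C) = True ∨ True = True

True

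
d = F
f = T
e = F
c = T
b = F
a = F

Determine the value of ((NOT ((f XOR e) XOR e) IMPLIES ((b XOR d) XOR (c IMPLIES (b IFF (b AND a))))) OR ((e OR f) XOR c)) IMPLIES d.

f XOR e = T XOR F = T
(f XOR e) XOR e = T XOR F = T
NOT ((f XOR e) XOR e) = NOT T = F
b XOR d = F XOR F = F
b AND a = F AND F = F
b IFF (b AND a) = F IFF F = T
c IMPLIES (b IFF (b AND a)) = T IMPLIES T = T
(b XOR d) XOR (c IMPLIES (b IFF (b AND a))) = F XOR T = T
NOT ((f XOR e) XOR e) IMPLIES ((b XOR d) XOR (c IMPLIES (b IFF (b AND a)))) = F IMPLIES T = T
e OR f = F OR T = T
(e OR f) XOR c = T XOR T = F
(NOT ((f XOR e) XOR e) IMPLIES ((b XOR d) XOR (c IMPLIES (b IFF (b AND a))))) OR ((e OR f) XOR c) = T OR F = T
((NOT ((f XOR e) XOR e) IMPLIES ((b XOR d) XOR (c IMPLIES (b IFF (b AND a))))) OR ((e OR f) XOR c)) IMPLIES d = T IMPLIES F = F

F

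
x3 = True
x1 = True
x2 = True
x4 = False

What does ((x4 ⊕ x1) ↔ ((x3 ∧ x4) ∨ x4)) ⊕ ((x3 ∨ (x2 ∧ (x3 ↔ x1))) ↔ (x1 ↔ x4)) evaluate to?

False

Substituting x3=True, x1=True, x2=True, x4=False:
x4 ⊕ x1 = False ⊕ True = True
x3 ∧ x4 = True ∧ False = False
(x3 ∧ x4) ∨ x4 = False ∨ False = False
(x4 ⊕ x1) ↔ ((x3 ∧ x4) ∨ x4) = True ↔ False = False
x3 ↔ x1 = True ↔ True = True
x2 ∧ (x3 ↔ x1) = True ∧ True = True
x3 ∨ (x2 ∧ (x3 ↔ x1)) = True ∨ True = True
x1 ↔ x4 = True ↔ False = False
(x3 ∨ (x2 ∧ (x3 ↔ x1))) ↔ (x1 ↔ x4) = True ↔ False = False
((x4 ⊕ x1) ↔ ((x3 ∧ x4) ∨ x4)) ⊕ ((x3 ∨ (x2 ∧ (x3 ↔ x1))) ↔ (x1 ↔ x4)) = False ⊕ False = False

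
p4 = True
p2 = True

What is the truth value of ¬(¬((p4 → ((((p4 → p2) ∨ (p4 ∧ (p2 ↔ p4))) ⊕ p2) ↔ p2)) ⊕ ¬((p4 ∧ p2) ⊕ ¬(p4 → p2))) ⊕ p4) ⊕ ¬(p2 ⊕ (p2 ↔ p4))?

p4 → p2 = True → True = True
p2 ↔ p4 = True ↔ True = True
p4 ∧ (p2 ↔ p4) = True ∧ True = True
(p4 → p2) ∨ (p4 ∧ (p2 ↔ p4)) = True ∨ True = True
((p4 → p2) ∨ (p4 ∧ (p2 ↔ p4))) ⊕ p2 = True ⊕ True = False
(((p4 → p2) ∨ (p4 ∧ (p2 ↔ p4))) ⊕ p2) ↔ p2 = False ↔ True = False
p4 → ((((p4 → p2) ∨ (p4 ∧ (p2 ↔ p4))) ⊕ p2) ↔ p2) = True → False = False
p4 ∧ p2 = True ∧ True = True
p4 → p2 = True → True = True
¬(p4 → p2) = ¬True = False
(p4 ∧ p2) ⊕ ¬(p4 → p2) = True ⊕ False = True
¬((p4 ∧ p2) ⊕ ¬(p4 → p2)) = ¬True = False
(p4 → ((((p4 → p2) ∨ (p4 ∧ (p2 ↔ p4))) ⊕ p2) ↔ p2)) ⊕ ¬((p4 ∧ p2) ⊕ ¬(p4 → p2)) = False ⊕ False = False
¬((p4 → ((((p4 → p2) ∨ (p4 ∧ (p2 ↔ p4))) ⊕ p2) ↔ p2)) ⊕ ¬((p4 ∧ p2) ⊕ ¬(p4 → p2))) = ¬False = True
¬((p4 → ((((p4 → p2) ∨ (p4 ∧ (p2 ↔ p4))) ⊕ p2) ↔ p2)) ⊕ ¬((p4 ∧ p2) ⊕ ¬(p4 → p2))) ⊕ p4 = True ⊕ True = False
¬(¬((p4 → ((((p4 → p2) ∨ (p4 ∧ (p2 ↔ p4))) ⊕ p2) ↔ p2)) ⊕ ¬((p4 ∧ p2) ⊕ ¬(p4 → p2))) ⊕ p4) = ¬False = True
p2 ↔ p4 = True ↔ True = True
p2 ⊕ (p2 ↔ p4) = True ⊕ True = False
¬(p2 ⊕ (p2 ↔ p4)) = ¬False = True
¬(¬((p4 → ((((p4 → p2) ∨ (p4 ∧ (p2 ↔ p4))) ⊕ p2) ↔ p2)) ⊕ ¬((p4 ∧ p2) ⊕ ¬(p4 → p2))) ⊕ p4) ⊕ ¬(p2 ⊕ (p2 ↔ p4)) = True ⊕ True = False

False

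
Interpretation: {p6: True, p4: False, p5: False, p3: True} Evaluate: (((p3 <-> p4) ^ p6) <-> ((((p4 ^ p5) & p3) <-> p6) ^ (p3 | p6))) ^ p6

p3 <-> p4 = True <-> False = False
(p3 <-> p4) ^ p6 = False ^ True = True
p4 ^ p5 = False ^ False = False
(p4 ^ p5) & p3 = False & True = False
((p4 ^ p5) & p3) <-> p6 = False <-> True = False
p3 | p6 = True | True = True
(((p4 ^ p5) & p3) <-> p6) ^ (p3 | p6) = False ^ True = True
((p3 <-> p4) ^ p6) <-> ((((p4 ^ p5) & p3) <-> p6) ^ (p3 | p6)) = True <-> True = True
(((p3 <-> p4) ^ p6) <-> ((((p4 ^ p5) & p3) <-> p6) ^ (p3 | p6))) ^ p6 = True ^ True = False

False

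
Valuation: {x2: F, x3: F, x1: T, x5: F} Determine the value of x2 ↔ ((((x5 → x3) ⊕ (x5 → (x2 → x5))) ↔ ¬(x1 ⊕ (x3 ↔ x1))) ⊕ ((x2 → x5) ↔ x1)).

x5 → x3 = F → F = T
x2 → x5 = F → F = T
x5 → (x2 → x5) = F → T = T
(x5 → x3) ⊕ (x5 → (x2 → x5)) = T ⊕ T = F
x3 ↔ x1 = F ↔ T = F
x1 ⊕ (x3 ↔ x1) = T ⊕ F = T
¬(x1 ⊕ (x3 ↔ x1)) = ¬T = F
((x5 → x3) ⊕ (x5 → (x2 → x5))) ↔ ¬(x1 ⊕ (x3 ↔ x1)) = F ↔ F = T
x2 → x5 = F → F = T
(x2 → x5) ↔ x1 = T ↔ T = T
(((x5 → x3) ⊕ (x5 → (x2 → x5))) ↔ ¬(x1 ⊕ (x3 ↔ x1))) ⊕ ((x2 → x5) ↔ x1) = T ⊕ T = F
x2 ↔ ((((x5 → x3) ⊕ (x5 → (x2 → x5))) ↔ ¬(x1 ⊕ (x3 ↔ x1))) ⊕ ((x2 → x5) ↔ x1)) = F ↔ F = T

T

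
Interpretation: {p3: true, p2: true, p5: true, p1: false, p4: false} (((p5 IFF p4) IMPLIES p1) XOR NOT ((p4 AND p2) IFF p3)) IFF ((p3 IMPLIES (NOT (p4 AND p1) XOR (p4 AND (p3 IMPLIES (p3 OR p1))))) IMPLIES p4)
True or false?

Substituting p3=true, p2=true, p5=true, p1=false, p4=false:
p5 IFF p4 = true IFF false = false
(p5 IFF p4) IMPLIES p1 = false IMPLIES false = true
p4 AND p2 = false AND true = false
(p4 AND p2) IFF p3 = false IFF true = false
NOT ((p4 AND p2) IFF p3) = NOT false = true
((p5 IFF p4) IMPLIES p1) XOR NOT ((p4 AND p2) IFF p3) = true XOR true = false
p4 AND p1 = false AND false = false
NOT (p4 AND p1) = NOT false = true
p3 OR p1 = true OR false = true
p3 IMPLIES (p3 OR p1) = true IMPLIES true = true
p4 AND (p3 IMPLIES (p3 OR p1)) = false AND true = false
NOT (p4 AND p1) XOR (p4 AND (p3 IMPLIES (p3 OR p1))) = true XOR false = true
p3 IMPLIES (NOT (p4 AND p1) XOR (p4 AND (p3 IMPLIES (p3 OR p1)))) = true IMPLIES true = true
(p3 IMPLIES (NOT (p4 AND p1) XOR (p4 AND (p3 IMPLIES (p3 OR p1))))) IMPLIES p4 = true IMPLIES false = false
(((p5 IFF p4) IMPLIES p1) XOR NOT ((p4 AND p2) IFF p3)) IFF ((p3 IMPLIES (NOT (p4 AND p1) XOR (p4 AND (p3 IMPLIES (p3 OR p1))))) IMPLIES p4) = false IFF false = true

true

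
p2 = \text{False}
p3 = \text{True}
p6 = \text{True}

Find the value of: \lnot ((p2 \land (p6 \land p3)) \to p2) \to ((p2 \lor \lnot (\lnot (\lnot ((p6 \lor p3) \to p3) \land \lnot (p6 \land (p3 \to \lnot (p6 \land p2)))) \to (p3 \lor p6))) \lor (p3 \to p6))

Substituting p2=\text{False}, p3=\text{True}, p6=\text{True}:
p6 \land p3 = \text{True} \land \text{True} = \text{True}
p2 \land (p6 \land p3) = \text{False} \land \text{True} = \text{False}
(p2 \land (p6 \land p3)) \to p2 = \text{False} \to \text{False} = \text{True}
\lnot ((p2 \land (p6 \land p3)) \to p2) = \lnot \text{True} = \text{False}
p6 \lor p3 = \text{True} \lor \text{True} = \text{True}
(p6 \lor p3) \to p3 = \text{True} \to \text{True} = \text{True}
\lnot ((p6 \lor p3) \to p3) = \lnot \text{True} = \text{False}
p6 \land p2 = \text{True} \land \text{False} = \text{False}
\lnot (p6 \land p2) = \lnot \text{False} = \text{True}
p3 \to \lnot (p6 \land p2) = \text{True} \to \text{True} = \text{True}
p6 \land (p3 \to \lnot (p6 \land p2)) = \text{True} \land \text{True} = \text{True}
\lnot (p6 \land (p3 \to \lnot (p6 \land p2))) = \lnot \text{True} = \text{False}
\lnot ((p6 \lor p3) \to p3) \land \lnot (p6 \land (p3 \to \lnot (p6 \land p2))) = \text{False} \land \text{False} = \text{False}
\lnot (\lnot ((p6 \lor p3) \to p3) \land \lnot (p6 \land (p3 \to \lnot (p6 \land p2)))) = \lnot \text{False} = \text{True}
p3 \lor p6 = \text{True} \lor \text{True} = \text{True}
\lnot (\lnot ((p6 \lor p3) \to p3) \land \lnot (p6 \land (p3 \to \lnot (p6 \land p2)))) \to (p3 \lor p6) = \text{True} \to \text{True} = \text{True}
\lnot (\lnot (\lnot ((p6 \lor p3) \to p3) \land \lnot (p6 \land (p3 \to \lnot (p6 \land p2)))) \to (p3 \lor p6)) = \lnot \text{True} = \text{False}
p2 \lor \lnot (\lnot (\lnot ((p6 \lor p3) \to p3) \land \lnot (p6 \land (p3 \to \lnot (p6 \land p2)))) \to (p3 \lor p6)) = \text{False} \lor \text{False} = \text{False}
p3 \to p6 = \text{True} \to \text{True} = \text{True}
(p2 \lor \lnot (\lnot (\lnot ((p6 \lor p3) \to p3) \land \lnot (p6 \land (p3 \to \lnot (p6 \land p2)))) \to (p3 \lor p6))) \lor (p3 \to p6) = \text{False} \lor \text{True} = \text{True}
\lnot ((p2 \land (p6 \land p3)) \to p2) \to ((p2 \lor \lnot (\lnot (\lnot ((p6 \lor p3) \to p3) \land \lnot (p6 \land (p3 \to \lnot (p6 \land p2)))) \to (p3 \lor p6))) \lor (p3 \to p6)) = \text{False} \to \text{True} = \text{True}

\text{True}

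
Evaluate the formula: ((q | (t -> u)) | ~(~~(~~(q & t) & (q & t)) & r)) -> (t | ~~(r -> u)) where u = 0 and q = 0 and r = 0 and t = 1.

1

t -> u = 1 -> 0 = 0
q | (t -> u) = 0 | 0 = 0
q & t = 0 & 1 = 0
~(q & t) = ~0 = 1
~~(q & t) = ~1 = 0
q & t = 0 & 1 = 0
~~(q & t) & (q & t) = 0 & 0 = 0
~(~~(q & t) & (q & t)) = ~0 = 1
~~(~~(q & t) & (q & t)) = ~1 = 0
~~(~~(q & t) & (q & t)) & r = 0 & 0 = 0
~(~~(~~(q & t) & (q & t)) & r) = ~0 = 1
(q | (t -> u)) | ~(~~(~~(q & t) & (q & t)) & r) = 0 | 1 = 1
r -> u = 0 -> 0 = 1
~(r -> u) = ~1 = 0
~~(r -> u) = ~0 = 1
t | ~~(r -> u) = 1 | 1 = 1
((q | (t -> u)) | ~(~~(~~(q & t) & (q & t)) & r)) -> (t | ~~(r -> u)) = 1 -> 1 = 1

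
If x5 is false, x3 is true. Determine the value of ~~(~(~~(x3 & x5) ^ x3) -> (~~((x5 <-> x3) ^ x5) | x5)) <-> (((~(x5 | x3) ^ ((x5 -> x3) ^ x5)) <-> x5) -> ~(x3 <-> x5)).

x3 & x5 = True & False = False
~(x3 & x5) = ~False = True
~~(x3 & x5) = ~True = False
~~(x3 & x5) ^ x3 = False ^ True = True
~(~~(x3 & x5) ^ x3) = ~True = False
x5 <-> x3 = False <-> True = False
(x5 <-> x3) ^ x5 = False ^ False = False
~((x5 <-> x3) ^ x5) = ~False = True
~~((x5 <-> x3) ^ x5) = ~True = False
~~((x5 <-> x3) ^ x5) | x5 = False | False = False
~(~~(x3 & x5) ^ x3) -> (~~((x5 <-> x3) ^ x5) | x5) = False -> False = True
~(~(~~(x3 & x5) ^ x3) -> (~~((x5 <-> x3) ^ x5) | x5)) = ~True = False
~~(~(~~(x3 & x5) ^ x3) -> (~~((x5 <-> x3) ^ x5) | x5)) = ~False = True
x5 | x3 = False | True = True
~(x5 | x3) = ~True = False
x5 -> x3 = False -> True = True
(x5 -> x3) ^ x5 = True ^ False = True
~(x5 | x3) ^ ((x5 -> x3) ^ x5) = False ^ True = True
(~(x5 | x3) ^ ((x5 -> x3) ^ x5)) <-> x5 = True <-> False = False
x3 <-> x5 = True <-> False = False
~(x3 <-> x5) = ~False = True
((~(x5 | x3) ^ ((x5 -> x3) ^ x5)) <-> x5) -> ~(x3 <-> x5) = False -> True = True
~~(~(~~(x3 & x5) ^ x3) -> (~~((x5 <-> x3) ^ x5) | x5)) <-> (((~(x5 | x3) ^ ((x5 -> x3) ^ x5)) <-> x5) -> ~(x3 <-> x5)) = True <-> True = True

True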